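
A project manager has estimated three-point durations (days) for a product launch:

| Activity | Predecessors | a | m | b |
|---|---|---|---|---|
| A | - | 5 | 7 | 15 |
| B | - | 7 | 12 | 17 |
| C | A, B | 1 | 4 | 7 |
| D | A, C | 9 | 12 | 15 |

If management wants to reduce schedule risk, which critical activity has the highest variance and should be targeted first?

B

te_A = (5 + 4·7 + 15)/6 = 48/6 = 8; σ²_A = ((15−5)/6)² = 2.778
te_B = (7 + 4·12 + 17)/6 = 72/6 = 12; σ²_B = ((17−7)/6)² = 2.778
te_C = (1 + 4·4 + 7)/6 = 24/6 = 4; σ²_C = ((7−1)/6)² = 1.000
te_D = (9 + 4·12 + 15)/6 = 72/6 = 12; σ²_D = ((15−9)/6)² = 1.000

Forward pass:
ES_A = 0; EF_A = 8
ES_B = 0; EF_B = 12
ES_C = max(EF_A=8, EF_B=12) = 12; EF_C = 12+4 = 16
ES_D = max(EF_A=8, EF_C=16) = 16; EF_D = 16+12 = 28
Expected project duration μ = 28 days. Critical path: B → C → D.

Variances on critical path: σ²_B=2.778, σ²_C=1.000, σ²_D=1.000.
Largest is σ²_B = 2.778.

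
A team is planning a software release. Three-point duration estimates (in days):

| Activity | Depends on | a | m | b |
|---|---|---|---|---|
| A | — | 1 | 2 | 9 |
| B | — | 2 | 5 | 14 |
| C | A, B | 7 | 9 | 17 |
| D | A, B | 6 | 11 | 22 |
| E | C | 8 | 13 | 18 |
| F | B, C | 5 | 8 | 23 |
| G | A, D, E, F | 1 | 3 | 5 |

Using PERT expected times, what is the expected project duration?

te_A = (1 + 4·2 + 9)/6 = 18/6 = 3
te_B = (2 + 4·5 + 14)/6 = 36/6 = 6
te_C = (7 + 4·9 + 17)/6 = 60/6 = 10
te_D = (6 + 4·11 + 22)/6 = 72/6 = 12
te_E = (8 + 4·13 + 18)/6 = 78/6 = 13
te_F = (5 + 4·8 + 23)/6 = 60/6 = 10
te_G = (1 + 4·3 + 5)/6 = 18/6 = 3

Forward pass:
ES_A = 0; EF_A = 3
ES_B = 0; EF_B = 6
ES_C = max(EF_A=3, EF_B=6) = 6; EF_C = 6+10 = 16
ES_D = max(EF_A=3, EF_B=6) = 6; EF_D = 6+12 = 18
ES_E = 16; EF_E = 16+13 = 29
ES_F = max(EF_B=6, EF_C=16) = 16; EF_F = 16+10 = 26
ES_G = max(EF_A=3, EF_D=18, EF_E=29, EF_F=26) = 29; EF_G = 29+3 = 32
Expected project duration μ = 32 days. Critical path: B → C → E → G.

32 days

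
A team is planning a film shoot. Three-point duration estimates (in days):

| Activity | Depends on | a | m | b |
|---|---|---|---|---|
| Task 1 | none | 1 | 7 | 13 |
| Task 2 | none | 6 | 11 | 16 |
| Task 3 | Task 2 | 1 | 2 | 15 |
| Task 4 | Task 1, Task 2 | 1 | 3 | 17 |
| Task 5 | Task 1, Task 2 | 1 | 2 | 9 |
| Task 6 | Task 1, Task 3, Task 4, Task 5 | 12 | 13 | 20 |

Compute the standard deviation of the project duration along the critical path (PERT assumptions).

3.42 days

te_Task 1 = (1 + 4·7 + 13)/6 = 42/6 = 7; σ²_Task 1 = ((13−1)/6)² = 4.000
te_Task 2 = (6 + 4·11 + 16)/6 = 66/6 = 11; σ²_Task 2 = ((16−6)/6)² = 2.778
te_Task 3 = (1 + 4·2 + 15)/6 = 24/6 = 4; σ²_Task 3 = ((15−1)/6)² = 5.444
te_Task 4 = (1 + 4·3 + 17)/6 = 30/6 = 5; σ²_Task 4 = ((17−1)/6)² = 7.111
te_Task 5 = (1 + 4·2 + 9)/6 = 18/6 = 3; σ²_Task 5 = ((9−1)/6)² = 1.778
te_Task 6 = (12 + 4·13 + 20)/6 = 84/6 = 14; σ²_Task 6 = ((20−12)/6)² = 1.778

Forward pass:
ES_Task 1 = 0; EF_Task 1 = 7
ES_Task 2 = 0; EF_Task 2 = 11
ES_Task 3 = 11; EF_Task 3 = 11+4 = 15
ES_Task 4 = max(EF_Task 1=7, EF_Task 2=11) = 11; EF_Task 4 = 11+5 = 16
ES_Task 5 = max(EF_Task 1=7, EF_Task 2=11) = 11; EF_Task 5 = 11+3 = 14
ES_Task 6 = max(EF_Task 1=7, EF_Task 3=15, EF_Task 4=16, EF_Task 5=14) = 16; EF_Task 6 = 16+14 = 30
Expected project duration μ = 30 days. Critical path: Task 2 → Task 4 → Task 6.

Variance along critical path = 2.778 + 7.111 + 1.778 = 11.667
σ = √11.667 = 3.416 days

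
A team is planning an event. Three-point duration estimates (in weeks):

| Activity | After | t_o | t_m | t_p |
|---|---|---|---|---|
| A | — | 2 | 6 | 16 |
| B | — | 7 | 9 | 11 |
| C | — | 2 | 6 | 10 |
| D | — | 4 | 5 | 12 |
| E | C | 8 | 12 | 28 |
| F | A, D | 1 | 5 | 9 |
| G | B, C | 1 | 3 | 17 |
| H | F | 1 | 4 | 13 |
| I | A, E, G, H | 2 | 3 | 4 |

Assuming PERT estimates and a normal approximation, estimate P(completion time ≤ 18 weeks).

0.083

te_A = (2 + 4·6 + 16)/6 = 42/6 = 7; σ²_A = ((16−2)/6)² = 5.444
te_B = (7 + 4·9 + 11)/6 = 54/6 = 9; σ²_B = ((11−7)/6)² = 0.444
te_C = (2 + 4·6 + 10)/6 = 36/6 = 6; σ²_C = ((10−2)/6)² = 1.778
te_D = (4 + 4·5 + 12)/6 = 36/6 = 6; σ²_D = ((12−4)/6)² = 1.778
te_E = (8 + 4·12 + 28)/6 = 84/6 = 14; σ²_E = ((28−8)/6)² = 11.111
te_F = (1 + 4·5 + 9)/6 = 30/6 = 5; σ²_F = ((9−1)/6)² = 1.778
te_G = (1 + 4·3 + 17)/6 = 30/6 = 5; σ²_G = ((17−1)/6)² = 7.111
te_H = (1 + 4·4 + 13)/6 = 30/6 = 5; σ²_H = ((13−1)/6)² = 4.000
te_I = (2 + 4·3 + 4)/6 = 18/6 = 3; σ²_I = ((4−2)/6)² = 0.111

Forward pass:
ES_A = 0; EF_A = 7
ES_B = 0; EF_B = 9
ES_C = 0; EF_C = 6
ES_D = 0; EF_D = 6
ES_E = 6; EF_E = 6+14 = 20
ES_F = max(EF_A=7, EF_D=6) = 7; EF_F = 7+5 = 12
ES_G = max(EF_B=9, EF_C=6) = 9; EF_G = 9+5 = 14
ES_H = 12; EF_H = 12+5 = 17
ES_I = max(EF_A=7, EF_E=20, EF_G=14, EF_H=17) = 20; EF_I = 20+3 = 23
Expected project duration μ = 23 weeks. Critical path: C → E → I.

Variance along critical path = 1.778 + 11.111 + 0.111 = 13.000; σ = √13.000 = 3.606 weeks.
Z = (18 − 23) / 3.606 = -1.387
P(T ≤ 18) = Φ(-1.387) ≈ 0.083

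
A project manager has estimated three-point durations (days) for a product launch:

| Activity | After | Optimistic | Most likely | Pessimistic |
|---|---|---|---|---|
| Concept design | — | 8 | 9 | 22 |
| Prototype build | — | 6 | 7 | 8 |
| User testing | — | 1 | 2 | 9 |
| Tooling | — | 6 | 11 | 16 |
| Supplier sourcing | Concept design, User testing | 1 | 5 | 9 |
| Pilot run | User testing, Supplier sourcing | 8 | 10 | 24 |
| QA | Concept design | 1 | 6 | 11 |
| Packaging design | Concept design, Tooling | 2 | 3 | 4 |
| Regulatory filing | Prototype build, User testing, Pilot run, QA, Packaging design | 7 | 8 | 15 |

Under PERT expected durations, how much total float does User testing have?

8 days

te_Concept design = (8 + 4·9 + 22)/6 = 66/6 = 11
te_Prototype build = (6 + 4·7 + 8)/6 = 42/6 = 7
te_User testing = (1 + 4·2 + 9)/6 = 18/6 = 3
te_Tooling = (6 + 4·11 + 16)/6 = 66/6 = 11
te_Supplier sourcing = (1 + 4·5 + 9)/6 = 30/6 = 5
te_Pilot run = (8 + 4·10 + 24)/6 = 72/6 = 12
te_QA = (1 + 4·6 + 11)/6 = 36/6 = 6
te_Packaging design = (2 + 4·3 + 4)/6 = 18/6 = 3
te_Regulatory filing = (7 + 4·8 + 15)/6 = 54/6 = 9

Forward pass:
ES_Concept design = 0; EF_Concept design = 11
ES_Prototype build = 0; EF_Prototype build = 7
ES_User testing = 0; EF_User testing = 3
ES_Tooling = 0; EF_Tooling = 11
ES_Supplier sourcing = max(EF_Concept design=11, EF_User testing=3) = 11; EF_Supplier sourcing = 11+5 = 16
ES_Pilot run = max(EF_User testing=3, EF_Supplier sourcing=16) = 16; EF_Pilot run = 16+12 = 28
ES_QA = 11; EF_QA = 11+6 = 17
ES_Packaging design = max(EF_Concept design=11, EF_Tooling=11) = 11; EF_Packaging design = 11+3 = 14
ES_Regulatory filing = max(EF_Prototype build=7, EF_User testing=3, EF_Pilot run=28, EF_QA=17, EF_Packaging design=14) = 28; EF_Regulatory filing = 28+9 = 37
Expected project duration μ = 37 days. Critical path: Concept design → Supplier sourcing → Pilot run → Regulatory filing.

Backward pass:
LF_Regulatory filing = 37; LS_Regulatory filing = 37−9 = 28
LF_Packaging design = LS_Regulatory filing = 28; LS_Packaging design = 28−3 = 25
LF_QA = LS_Regulatory filing = 28; LS_QA = 28−6 = 22
LF_Pilot run = LS_Regulatory filing = 28; LS_Pilot run = 28−12 = 16
LF_Supplier sourcing = LS_Pilot run = 16; LS_Supplier sourcing = 16−5 = 11
LF_Tooling = LS_Packaging design = 25; LS_Tooling = 25−11 = 14
LF_User testing = min(LS_Supplier sourcing=11, LS_Pilot run=16, LS_Regulatory filing=28) = 11; LS_User testing = 11−3 = 8
LF_Prototype build = LS_Regulatory filing = 28; LS_Prototype build = 28−7 = 21
LF_Concept design = min(LS_Supplier sourcing=11, LS_QA=22, LS_Packaging design=25) = 11; LS_Concept design = 11−11 = 0
Slack_User testing = LS_User testing − ES_User testing = 8 − 0 = 8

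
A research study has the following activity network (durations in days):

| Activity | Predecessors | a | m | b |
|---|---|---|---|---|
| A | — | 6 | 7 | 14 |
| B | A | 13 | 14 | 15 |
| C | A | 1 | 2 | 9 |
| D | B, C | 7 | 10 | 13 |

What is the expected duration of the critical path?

32 days

te_A = (6 + 4·7 + 14)/6 = 48/6 = 8
te_B = (13 + 4·14 + 15)/6 = 84/6 = 14
te_C = (1 + 4·2 + 9)/6 = 18/6 = 3
te_D = (7 + 4·10 + 13)/6 = 60/6 = 10

Forward pass:
ES_A = 0; EF_A = 8
ES_B = 8; EF_B = 8+14 = 22
ES_C = 8; EF_C = 8+3 = 11
ES_D = max(EF_B=22, EF_C=11) = 22; EF_D = 22+10 = 32
Expected project duration μ = 32 days. Critical path: A → B → D.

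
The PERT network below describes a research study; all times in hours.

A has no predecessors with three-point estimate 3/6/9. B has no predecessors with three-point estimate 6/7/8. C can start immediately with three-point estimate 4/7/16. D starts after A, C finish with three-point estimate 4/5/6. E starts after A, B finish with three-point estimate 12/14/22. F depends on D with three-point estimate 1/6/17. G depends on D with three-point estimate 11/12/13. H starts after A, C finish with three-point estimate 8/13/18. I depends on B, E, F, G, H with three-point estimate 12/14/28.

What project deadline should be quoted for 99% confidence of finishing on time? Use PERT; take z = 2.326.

te_A = (3 + 4·6 + 9)/6 = 36/6 = 6; σ²_A = ((9−3)/6)² = 1.000
te_B = (6 + 4·7 + 8)/6 = 42/6 = 7; σ²_B = ((8−6)/6)² = 0.111
te_C = (4 + 4·7 + 16)/6 = 48/6 = 8; σ²_C = ((16−4)/6)² = 4.000
te_D = (4 + 4·5 + 6)/6 = 30/6 = 5; σ²_D = ((6−4)/6)² = 0.111
te_E = (12 + 4·14 + 22)/6 = 90/6 = 15; σ²_E = ((22−12)/6)² = 2.778
te_F = (1 + 4·6 + 17)/6 = 42/6 = 7; σ²_F = ((17−1)/6)² = 7.111
te_G = (11 + 4·12 + 13)/6 = 72/6 = 12; σ²_G = ((13−11)/6)² = 0.111
te_H = (8 + 4·13 + 18)/6 = 78/6 = 13; σ²_H = ((18−8)/6)² = 2.778
te_I = (12 + 4·14 + 28)/6 = 96/6 = 16; σ²_I = ((28−12)/6)² = 7.111

Forward pass:
ES_A = 0; EF_A = 6
ES_B = 0; EF_B = 7
ES_C = 0; EF_C = 8
ES_D = max(EF_A=6, EF_C=8) = 8; EF_D = 8+5 = 13
ES_E = max(EF_A=6, EF_B=7) = 7; EF_E = 7+15 = 22
ES_F = 13; EF_F = 13+7 = 20
ES_G = 13; EF_G = 13+12 = 25
ES_H = max(EF_A=6, EF_C=8) = 8; EF_H = 8+13 = 21
ES_I = max(EF_B=7, EF_E=22, EF_F=20, EF_G=25, EF_H=21) = 25; EF_I = 25+16 = 41
Expected project duration μ = 41 hours. Critical path: C → D → G → I.

Variance along critical path = 4.000 + 0.111 + 0.111 + 7.111 = 11.333; σ = 3.367 hours.
D = μ + z·σ = 41 + 2.326·3.367 = 48.8 hours

48.8 hours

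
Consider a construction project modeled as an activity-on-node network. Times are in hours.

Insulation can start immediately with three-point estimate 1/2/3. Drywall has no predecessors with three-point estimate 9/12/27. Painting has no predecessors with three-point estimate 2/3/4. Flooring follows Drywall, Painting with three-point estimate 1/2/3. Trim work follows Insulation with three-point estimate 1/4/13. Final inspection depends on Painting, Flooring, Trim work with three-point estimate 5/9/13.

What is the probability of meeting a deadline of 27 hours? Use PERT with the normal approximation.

0.728

te_Insulation = (1 + 4·2 + 3)/6 = 12/6 = 2; σ²_Insulation = ((3−1)/6)² = 0.111
te_Drywall = (9 + 4·12 + 27)/6 = 84/6 = 14; σ²_Drywall = ((27−9)/6)² = 9.000
te_Painting = (2 + 4·3 + 4)/6 = 18/6 = 3; σ²_Painting = ((4−2)/6)² = 0.111
te_Flooring = (1 + 4·2 + 3)/6 = 12/6 = 2; σ²_Flooring = ((3−1)/6)² = 0.111
te_Trim work = (1 + 4·4 + 13)/6 = 30/6 = 5; σ²_Trim work = ((13−1)/6)² = 4.000
te_Final inspection = (5 + 4·9 + 13)/6 = 54/6 = 9; σ²_Final inspection = ((13−5)/6)² = 1.778

Forward pass:
ES_Insulation = 0; EF_Insulation = 2
ES_Drywall = 0; EF_Drywall = 14
ES_Painting = 0; EF_Painting = 3
ES_Flooring = max(EF_Drywall=14, EF_Painting=3) = 14; EF_Flooring = 14+2 = 16
ES_Trim work = 2; EF_Trim work = 2+5 = 7
ES_Final inspection = max(EF_Painting=3, EF_Flooring=16, EF_Trim work=7) = 16; EF_Final inspection = 16+9 = 25
Expected project duration μ = 25 hours. Critical path: Drywall → Flooring → Final inspection.

Variance along critical path = 9.000 + 0.111 + 1.778 = 10.889; σ = √10.889 = 3.300 hours.
Z = (27 − 25) / 3.300 = 0.606
P(T ≤ 27) = Φ(0.606) ≈ 0.728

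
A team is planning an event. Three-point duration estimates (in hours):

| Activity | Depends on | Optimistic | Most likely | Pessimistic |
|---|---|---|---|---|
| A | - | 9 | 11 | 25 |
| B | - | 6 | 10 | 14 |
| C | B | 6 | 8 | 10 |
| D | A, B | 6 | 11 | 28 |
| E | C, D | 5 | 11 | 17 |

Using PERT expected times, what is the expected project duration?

37 hours

te_A = (9 + 4·11 + 25)/6 = 78/6 = 13
te_B = (6 + 4·10 + 14)/6 = 60/6 = 10
te_C = (6 + 4·8 + 10)/6 = 48/6 = 8
te_D = (6 + 4·11 + 28)/6 = 78/6 = 13
te_E = (5 + 4·11 + 17)/6 = 66/6 = 11

Forward pass:
ES_A = 0; EF_A = 13
ES_B = 0; EF_B = 10
ES_C = 10; EF_C = 10+8 = 18
ES_D = max(EF_A=13, EF_B=10) = 13; EF_D = 13+13 = 26
ES_E = max(EF_C=18, EF_D=26) = 26; EF_E = 26+11 = 37
Expected project duration μ = 37 hours. Critical path: A → D → E.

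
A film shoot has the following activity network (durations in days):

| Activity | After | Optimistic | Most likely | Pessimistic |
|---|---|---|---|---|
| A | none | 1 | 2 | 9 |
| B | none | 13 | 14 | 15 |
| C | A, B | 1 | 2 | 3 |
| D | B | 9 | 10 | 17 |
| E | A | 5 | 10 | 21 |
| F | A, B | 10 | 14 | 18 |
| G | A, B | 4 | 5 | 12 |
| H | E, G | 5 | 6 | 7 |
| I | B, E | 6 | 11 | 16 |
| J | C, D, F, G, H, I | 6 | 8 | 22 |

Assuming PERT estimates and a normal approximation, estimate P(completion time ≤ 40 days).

0.748

te_A = (1 + 4·2 + 9)/6 = 18/6 = 3; σ²_A = ((9−1)/6)² = 1.778
te_B = (13 + 4·14 + 15)/6 = 84/6 = 14; σ²_B = ((15−13)/6)² = 0.111
te_C = (1 + 4·2 + 3)/6 = 12/6 = 2; σ²_C = ((3−1)/6)² = 0.111
te_D = (9 + 4·10 + 17)/6 = 66/6 = 11; σ²_D = ((17−9)/6)² = 1.778
te_E = (5 + 4·10 + 21)/6 = 66/6 = 11; σ²_E = ((21−5)/6)² = 7.111
te_F = (10 + 4·14 + 18)/6 = 84/6 = 14; σ²_F = ((18−10)/6)² = 1.778
te_G = (4 + 4·5 + 12)/6 = 36/6 = 6; σ²_G = ((12−4)/6)² = 1.778
te_H = (5 + 4·6 + 7)/6 = 36/6 = 6; σ²_H = ((7−5)/6)² = 0.111
te_I = (6 + 4·11 + 16)/6 = 66/6 = 11; σ²_I = ((16−6)/6)² = 2.778
te_J = (6 + 4·8 + 22)/6 = 60/6 = 10; σ²_J = ((22−6)/6)² = 7.111

Forward pass:
ES_A = 0; EF_A = 3
ES_B = 0; EF_B = 14
ES_C = max(EF_A=3, EF_B=14) = 14; EF_C = 14+2 = 16
ES_D = 14; EF_D = 14+11 = 25
ES_E = 3; EF_E = 3+11 = 14
ES_F = max(EF_A=3, EF_B=14) = 14; EF_F = 14+14 = 28
ES_G = max(EF_A=3, EF_B=14) = 14; EF_G = 14+6 = 20
ES_H = max(EF_E=14, EF_G=20) = 20; EF_H = 20+6 = 26
ES_I = max(EF_B=14, EF_E=14) = 14; EF_I = 14+11 = 25
ES_J = max(EF_C=16, EF_D=25, EF_F=28, EF_G=20, EF_H=26, EF_I=25) = 28; EF_J = 28+10 = 38
Expected project duration μ = 38 days. Critical path: B → F → J.

Variance along critical path = 0.111 + 1.778 + 7.111 = 9.000; σ = √9.000 = 3.000 days.
Z = (40 − 38) / 3.000 = 0.667
P(T ≤ 40) = Φ(0.667) ≈ 0.748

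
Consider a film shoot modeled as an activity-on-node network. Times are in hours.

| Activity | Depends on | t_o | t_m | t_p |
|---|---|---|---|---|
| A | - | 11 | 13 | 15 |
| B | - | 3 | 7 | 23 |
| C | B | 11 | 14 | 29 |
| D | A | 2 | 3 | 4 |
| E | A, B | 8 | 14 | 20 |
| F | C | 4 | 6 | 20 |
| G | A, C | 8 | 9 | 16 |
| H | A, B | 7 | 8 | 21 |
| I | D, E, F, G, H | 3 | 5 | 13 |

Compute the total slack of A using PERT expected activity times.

te_A = (11 + 4·13 + 15)/6 = 78/6 = 13
te_B = (3 + 4·7 + 23)/6 = 54/6 = 9
te_C = (11 + 4·14 + 29)/6 = 96/6 = 16
te_D = (2 + 4·3 + 4)/6 = 18/6 = 3
te_E = (8 + 4·14 + 20)/6 = 84/6 = 14
te_F = (4 + 4·6 + 20)/6 = 48/6 = 8
te_G = (8 + 4·9 + 16)/6 = 60/6 = 10
te_H = (7 + 4·8 + 21)/6 = 60/6 = 10
te_I = (3 + 4·5 + 13)/6 = 36/6 = 6

Forward pass:
ES_A = 0; EF_A = 13
ES_B = 0; EF_B = 9
ES_C = 9; EF_C = 9+16 = 25
ES_D = 13; EF_D = 13+3 = 16
ES_E = max(EF_A=13, EF_B=9) = 13; EF_E = 13+14 = 27
ES_F = 25; EF_F = 25+8 = 33
ES_G = max(EF_A=13, EF_C=25) = 25; EF_G = 25+10 = 35
ES_H = max(EF_A=13, EF_B=9) = 13; EF_H = 13+10 = 23
ES_I = max(EF_D=16, EF_E=27, EF_F=33, EF_G=35, EF_H=23) = 35; EF_I = 35+6 = 41
Expected project duration μ = 41 hours. Critical path: B → C → G → I.

Backward pass:
LF_I = 41; LS_I = 41−6 = 35
LF_H = LS_I = 35; LS_H = 35−10 = 25
LF_G = LS_I = 35; LS_G = 35−10 = 25
LF_F = LS_I = 35; LS_F = 35−8 = 27
LF_E = LS_I = 35; LS_E = 35−14 = 21
LF_D = LS_I = 35; LS_D = 35−3 = 32
LF_C = min(LS_F=27, LS_G=25) = 25; LS_C = 25−16 = 9
LF_B = min(LS_C=9, LS_E=21, LS_H=25) = 9; LS_B = 9−9 = 0
LF_A = min(LS_D=32, LS_E=21, LS_G=25, LS_H=25) = 21; LS_A = 21−13 = 8
Slack_A = LS_A − ES_A = 8 − 0 = 8

8 hours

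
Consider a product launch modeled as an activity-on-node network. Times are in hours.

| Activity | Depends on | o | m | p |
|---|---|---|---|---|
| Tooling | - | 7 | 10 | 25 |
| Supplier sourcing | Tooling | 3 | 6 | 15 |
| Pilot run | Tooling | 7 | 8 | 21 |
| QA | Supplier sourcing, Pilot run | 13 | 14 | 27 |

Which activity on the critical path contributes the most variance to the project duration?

te_Tooling = (7 + 4·10 + 25)/6 = 72/6 = 12; σ²_Tooling = ((25−7)/6)² = 9.000
te_Supplier sourcing = (3 + 4·6 + 15)/6 = 42/6 = 7; σ²_Supplier sourcing = ((15−3)/6)² = 4.000
te_Pilot run = (7 + 4·8 + 21)/6 = 60/6 = 10; σ²_Pilot run = ((21−7)/6)² = 5.444
te_QA = (13 + 4·14 + 27)/6 = 96/6 = 16; σ²_QA = ((27−13)/6)² = 5.444

Forward pass:
ES_Tooling = 0; EF_Tooling = 12
ES_Supplier sourcing = 12; EF_Supplier sourcing = 12+7 = 19
ES_Pilot run = 12; EF_Pilot run = 12+10 = 22
ES_QA = max(EF_Supplier sourcing=19, EF_Pilot run=22) = 22; EF_QA = 22+16 = 38
Expected project duration μ = 38 hours. Critical path: Tooling → Pilot run → QA.

Variances on critical path: σ²_Tooling=9.000, σ²_Pilot run=5.444, σ²_QA=5.444.
Largest is σ²_Tooling = 9.000.

Tooling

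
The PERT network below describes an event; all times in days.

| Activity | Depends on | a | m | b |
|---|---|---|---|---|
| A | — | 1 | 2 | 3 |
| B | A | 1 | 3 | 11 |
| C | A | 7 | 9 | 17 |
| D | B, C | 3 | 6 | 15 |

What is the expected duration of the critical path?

19 days

te_A = (1 + 4·2 + 3)/6 = 12/6 = 2
te_B = (1 + 4·3 + 11)/6 = 24/6 = 4
te_C = (7 + 4·9 + 17)/6 = 60/6 = 10
te_D = (3 + 4·6 + 15)/6 = 42/6 = 7

Forward pass:
ES_A = 0; EF_A = 2
ES_B = 2; EF_B = 2+4 = 6
ES_C = 2; EF_C = 2+10 = 12
ES_D = max(EF_B=6, EF_C=12) = 12; EF_D = 12+7 = 19
Expected project duration μ = 19 days. Critical path: A → C → D.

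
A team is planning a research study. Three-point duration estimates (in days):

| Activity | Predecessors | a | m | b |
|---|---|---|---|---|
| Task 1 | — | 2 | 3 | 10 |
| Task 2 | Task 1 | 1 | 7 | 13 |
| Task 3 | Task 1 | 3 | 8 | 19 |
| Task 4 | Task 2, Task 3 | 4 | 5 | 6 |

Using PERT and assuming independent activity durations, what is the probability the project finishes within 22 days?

te_Task 1 = (2 + 4·3 + 10)/6 = 24/6 = 4; σ²_Task 1 = ((10−2)/6)² = 1.778
te_Task 2 = (1 + 4·7 + 13)/6 = 42/6 = 7; σ²_Task 2 = ((13−1)/6)² = 4.000
te_Task 3 = (3 + 4·8 + 19)/6 = 54/6 = 9; σ²_Task 3 = ((19−3)/6)² = 7.111
te_Task 4 = (4 + 4·5 + 6)/6 = 30/6 = 5; σ²_Task 4 = ((6−4)/6)² = 0.111

Forward pass:
ES_Task 1 = 0; EF_Task 1 = 4
ES_Task 2 = 4; EF_Task 2 = 4+7 = 11
ES_Task 3 = 4; EF_Task 3 = 4+9 = 13
ES_Task 4 = max(EF_Task 2=11, EF_Task 3=13) = 13; EF_Task 4 = 13+5 = 18
Expected project duration μ = 18 days. Critical path: Task 1 → Task 3 → Task 4.

Variance along critical path = 1.778 + 7.111 + 0.111 = 9.000; σ = √9.000 = 3.000 days.
Z = (22 − 18) / 3.000 = 1.333
P(T ≤ 22) = Φ(1.333) ≈ 0.909

0.909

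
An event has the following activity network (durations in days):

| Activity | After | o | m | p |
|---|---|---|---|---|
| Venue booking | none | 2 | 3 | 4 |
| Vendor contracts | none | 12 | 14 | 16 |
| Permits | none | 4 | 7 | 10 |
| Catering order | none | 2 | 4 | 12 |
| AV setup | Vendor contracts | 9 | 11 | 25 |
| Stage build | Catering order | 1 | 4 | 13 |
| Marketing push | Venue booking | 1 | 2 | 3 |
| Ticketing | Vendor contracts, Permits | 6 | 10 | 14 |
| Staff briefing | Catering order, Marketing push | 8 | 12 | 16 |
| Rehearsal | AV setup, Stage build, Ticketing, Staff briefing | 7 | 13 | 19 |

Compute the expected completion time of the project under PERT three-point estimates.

40 days

te_Venue booking = (2 + 4·3 + 4)/6 = 18/6 = 3
te_Vendor contracts = (12 + 4·14 + 16)/6 = 84/6 = 14
te_Permits = (4 + 4·7 + 10)/6 = 42/6 = 7
te_Catering order = (2 + 4·4 + 12)/6 = 30/6 = 5
te_AV setup = (9 + 4·11 + 25)/6 = 78/6 = 13
te_Stage build = (1 + 4·4 + 13)/6 = 30/6 = 5
te_Marketing push = (1 + 4·2 + 3)/6 = 12/6 = 2
te_Ticketing = (6 + 4·10 + 14)/6 = 60/6 = 10
te_Staff briefing = (8 + 4·12 + 16)/6 = 72/6 = 12
te_Rehearsal = (7 + 4·13 + 19)/6 = 78/6 = 13

Forward pass:
ES_Venue booking = 0; EF_Venue booking = 3
ES_Vendor contracts = 0; EF_Vendor contracts = 14
ES_Permits = 0; EF_Permits = 7
ES_Catering order = 0; EF_Catering order = 5
ES_AV setup = 14; EF_AV setup = 14+13 = 27
ES_Stage build = 5; EF_Stage build = 5+5 = 10
ES_Marketing push = 3; EF_Marketing push = 3+2 = 5
ES_Ticketing = max(EF_Vendor contracts=14, EF_Permits=7) = 14; EF_Ticketing = 14+10 = 24
ES_Staff briefing = max(EF_Catering order=5, EF_Marketing push=5) = 5; EF_Staff briefing = 5+12 = 17
ES_Rehearsal = max(EF_AV setup=27, EF_Stage build=10, EF_Ticketing=24, EF_Staff briefing=17) = 27; EF_Rehearsal = 27+13 = 40
Expected project duration μ = 40 days. Critical path: Vendor contracts → AV setup → Rehearsal.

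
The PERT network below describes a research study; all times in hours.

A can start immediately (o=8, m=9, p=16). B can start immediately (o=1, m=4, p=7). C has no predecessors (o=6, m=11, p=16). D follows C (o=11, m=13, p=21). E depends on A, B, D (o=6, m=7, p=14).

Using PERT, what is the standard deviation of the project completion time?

2.71 hours

te_A = (8 + 4·9 + 16)/6 = 60/6 = 10; σ²_A = ((16−8)/6)² = 1.778
te_B = (1 + 4·4 + 7)/6 = 24/6 = 4; σ²_B = ((7−1)/6)² = 1.000
te_C = (6 + 4·11 + 16)/6 = 66/6 = 11; σ²_C = ((16−6)/6)² = 2.778
te_D = (11 + 4·13 + 21)/6 = 84/6 = 14; σ²_D = ((21−11)/6)² = 2.778
te_E = (6 + 4·7 + 14)/6 = 48/6 = 8; σ²_E = ((14−6)/6)² = 1.778

Forward pass:
ES_A = 0; EF_A = 10
ES_B = 0; EF_B = 4
ES_C = 0; EF_C = 11
ES_D = 11; EF_D = 11+14 = 25
ES_E = max(EF_A=10, EF_B=4, EF_D=25) = 25; EF_E = 25+8 = 33
Expected project duration μ = 33 hours. Critical path: C → D → E.

Variance along critical path = 2.778 + 2.778 + 1.778 = 7.333
σ = √7.333 = 2.708 hours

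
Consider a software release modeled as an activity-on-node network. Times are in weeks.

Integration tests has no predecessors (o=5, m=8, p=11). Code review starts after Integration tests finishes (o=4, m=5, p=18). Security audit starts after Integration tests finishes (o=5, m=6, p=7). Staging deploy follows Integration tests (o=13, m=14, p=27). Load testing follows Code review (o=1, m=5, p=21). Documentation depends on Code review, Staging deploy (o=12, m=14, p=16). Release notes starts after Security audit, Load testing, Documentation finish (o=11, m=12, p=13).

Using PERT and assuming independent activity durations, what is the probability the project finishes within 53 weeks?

0.872

te_Integration tests = (5 + 4·8 + 11)/6 = 48/6 = 8; σ²_Integration tests = ((11−5)/6)² = 1.000
te_Code review = (4 + 4·5 + 18)/6 = 42/6 = 7; σ²_Code review = ((18−4)/6)² = 5.444
te_Security audit = (5 + 4·6 + 7)/6 = 36/6 = 6; σ²_Security audit = ((7−5)/6)² = 0.111
te_Staging deploy = (13 + 4·14 + 27)/6 = 96/6 = 16; σ²_Staging deploy = ((27−13)/6)² = 5.444
te_Load testing = (1 + 4·5 + 21)/6 = 42/6 = 7; σ²_Load testing = ((21−1)/6)² = 11.111
te_Documentation = (12 + 4·14 + 16)/6 = 84/6 = 14; σ²_Documentation = ((16−12)/6)² = 0.444
te_Release notes = (11 + 4·12 + 13)/6 = 72/6 = 12; σ²_Release notes = ((13−11)/6)² = 0.111

Forward pass:
ES_Integration tests = 0; EF_Integration tests = 8
ES_Code review = 8; EF_Code review = 8+7 = 15
ES_Security audit = 8; EF_Security audit = 8+6 = 14
ES_Staging deploy = 8; EF_Staging deploy = 8+16 = 24
ES_Load testing = 15; EF_Load testing = 15+7 = 22
ES_Documentation = max(EF_Code review=15, EF_Staging deploy=24) = 24; EF_Documentation = 24+14 = 38
ES_Release notes = max(EF_Security audit=14, EF_Load testing=22, EF_Documentation=38) = 38; EF_Release notes = 38+12 = 50
Expected project duration μ = 50 weeks. Critical path: Integration tests → Staging deploy → Documentation → Release notes.

Variance along critical path = 1.000 + 5.444 + 0.444 + 0.111 = 7.000; σ = √7.000 = 2.646 weeks.
Z = (53 − 50) / 2.646 = 1.134
P(T ≤ 53) = Φ(1.134) ≈ 0.872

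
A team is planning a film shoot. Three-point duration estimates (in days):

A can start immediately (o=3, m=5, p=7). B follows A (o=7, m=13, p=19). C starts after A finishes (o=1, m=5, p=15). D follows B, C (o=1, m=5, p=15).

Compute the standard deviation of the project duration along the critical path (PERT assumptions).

3.14 days

te_A = (3 + 4·5 + 7)/6 = 30/6 = 5; σ²_A = ((7−3)/6)² = 0.444
te_B = (7 + 4·13 + 19)/6 = 78/6 = 13; σ²_B = ((19−7)/6)² = 4.000
te_C = (1 + 4·5 + 15)/6 = 36/6 = 6; σ²_C = ((15−1)/6)² = 5.444
te_D = (1 + 4·5 + 15)/6 = 36/6 = 6; σ²_D = ((15−1)/6)² = 5.444

Forward pass:
ES_A = 0; EF_A = 5
ES_B = 5; EF_B = 5+13 = 18
ES_C = 5; EF_C = 5+6 = 11
ES_D = max(EF_B=18, EF_C=11) = 18; EF_D = 18+6 = 24
Expected project duration μ = 24 days. Critical path: A → B → D.

Variance along critical path = 0.444 + 4.000 + 5.444 = 9.889
σ = √9.889 = 3.145 days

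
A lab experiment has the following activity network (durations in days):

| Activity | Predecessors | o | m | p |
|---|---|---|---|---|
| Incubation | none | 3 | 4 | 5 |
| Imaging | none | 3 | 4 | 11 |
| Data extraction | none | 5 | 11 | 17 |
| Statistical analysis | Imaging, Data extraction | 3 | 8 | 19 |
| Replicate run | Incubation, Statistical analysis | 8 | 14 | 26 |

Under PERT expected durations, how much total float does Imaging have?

te_Incubation = (3 + 4·4 + 5)/6 = 24/6 = 4
te_Imaging = (3 + 4·4 + 11)/6 = 30/6 = 5
te_Data extraction = (5 + 4·11 + 17)/6 = 66/6 = 11
te_Statistical analysis = (3 + 4·8 + 19)/6 = 54/6 = 9
te_Replicate run = (8 + 4·14 + 26)/6 = 90/6 = 15

Forward pass:
ES_Incubation = 0; EF_Incubation = 4
ES_Imaging = 0; EF_Imaging = 5
ES_Data extraction = 0; EF_Data extraction = 11
ES_Statistical analysis = max(EF_Imaging=5, EF_Data extraction=11) = 11; EF_Statistical analysis = 11+9 = 20
ES_Replicate run = max(EF_Incubation=4, EF_Statistical analysis=20) = 20; EF_Replicate run = 20+15 = 35
Expected project duration μ = 35 days. Critical path: Data extraction → Statistical analysis → Replicate run.

Backward pass:
LF_Replicate run = 35; LS_Replicate run = 35−15 = 20
LF_Statistical analysis = LS_Replicate run = 20; LS_Statistical analysis = 20−9 = 11
LF_Data extraction = LS_Statistical analysis = 11; LS_Data extraction = 11−11 = 0
LF_Imaging = LS_Statistical analysis = 11; LS_Imaging = 11−5 = 6
LF_Incubation = LS_Replicate run = 20; LS_Incubation = 20−4 = 16
Slack_Imaging = LS_Imaging − ES_Imaging = 6 − 0 = 6

6 days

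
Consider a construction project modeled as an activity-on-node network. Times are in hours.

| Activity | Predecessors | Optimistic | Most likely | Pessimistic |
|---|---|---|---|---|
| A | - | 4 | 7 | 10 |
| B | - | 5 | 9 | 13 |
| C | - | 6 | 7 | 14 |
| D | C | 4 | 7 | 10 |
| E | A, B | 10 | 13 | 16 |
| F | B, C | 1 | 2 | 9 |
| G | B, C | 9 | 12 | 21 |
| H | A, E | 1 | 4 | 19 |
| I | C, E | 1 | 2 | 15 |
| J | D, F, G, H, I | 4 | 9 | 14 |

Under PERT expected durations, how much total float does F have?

16 hours

te_A = (4 + 4·7 + 10)/6 = 42/6 = 7
te_B = (5 + 4·9 + 13)/6 = 54/6 = 9
te_C = (6 + 4·7 + 14)/6 = 48/6 = 8
te_D = (4 + 4·7 + 10)/6 = 42/6 = 7
te_E = (10 + 4·13 + 16)/6 = 78/6 = 13
te_F = (1 + 4·2 + 9)/6 = 18/6 = 3
te_G = (9 + 4·12 + 21)/6 = 78/6 = 13
te_H = (1 + 4·4 + 19)/6 = 36/6 = 6
te_I = (1 + 4·2 + 15)/6 = 24/6 = 4
te_J = (4 + 4·9 + 14)/6 = 54/6 = 9

Forward pass:
ES_A = 0; EF_A = 7
ES_B = 0; EF_B = 9
ES_C = 0; EF_C = 8
ES_D = 8; EF_D = 8+7 = 15
ES_E = max(EF_A=7, EF_B=9) = 9; EF_E = 9+13 = 22
ES_F = max(EF_B=9, EF_C=8) = 9; EF_F = 9+3 = 12
ES_G = max(EF_B=9, EF_C=8) = 9; EF_G = 9+13 = 22
ES_H = max(EF_A=7, EF_E=22) = 22; EF_H = 22+6 = 28
ES_I = max(EF_C=8, EF_E=22) = 22; EF_I = 22+4 = 26
ES_J = max(EF_D=15, EF_F=12, EF_G=22, EF_H=28, EF_I=26) = 28; EF_J = 28+9 = 37
Expected project duration μ = 37 hours. Critical path: B → E → H → J.

Backward pass:
LF_J = 37; LS_J = 37−9 = 28
LF_I = LS_J = 28; LS_I = 28−4 = 24
LF_H = LS_J = 28; LS_H = 28−6 = 22
LF_G = LS_J = 28; LS_G = 28−13 = 15
LF_F = LS_J = 28; LS_F = 28−3 = 25
LF_E = min(LS_H=22, LS_I=24) = 22; LS_E = 22−13 = 9
LF_D = LS_J = 28; LS_D = 28−7 = 21
LF_C = min(LS_D=21, LS_F=25, LS_G=15, LS_I=24) = 15; LS_C = 15−8 = 7
LF_B = min(LS_E=9, LS_F=25, LS_G=15) = 9; LS_B = 9−9 = 0
LF_A = min(LS_E=9, LS_H=22) = 9; LS_A = 9−7 = 2
Slack_F = LS_F − ES_F = 25 − 9 = 16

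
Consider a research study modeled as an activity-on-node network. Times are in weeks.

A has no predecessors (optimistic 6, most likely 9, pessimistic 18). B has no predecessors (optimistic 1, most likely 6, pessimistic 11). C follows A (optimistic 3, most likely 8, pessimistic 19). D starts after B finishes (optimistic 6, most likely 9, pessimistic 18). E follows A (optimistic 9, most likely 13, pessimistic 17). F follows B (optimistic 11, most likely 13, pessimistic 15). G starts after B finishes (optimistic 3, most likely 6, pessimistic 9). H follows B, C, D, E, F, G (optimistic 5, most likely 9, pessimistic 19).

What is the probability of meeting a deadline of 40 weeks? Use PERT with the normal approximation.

te_A = (6 + 4·9 + 18)/6 = 60/6 = 10; σ²_A = ((18−6)/6)² = 4.000
te_B = (1 + 4·6 + 11)/6 = 36/6 = 6; σ²_B = ((11−1)/6)² = 2.778
te_C = (3 + 4·8 + 19)/6 = 54/6 = 9; σ²_C = ((19−3)/6)² = 7.111
te_D = (6 + 4·9 + 18)/6 = 60/6 = 10; σ²_D = ((18−6)/6)² = 4.000
te_E = (9 + 4·13 + 17)/6 = 78/6 = 13; σ²_E = ((17−9)/6)² = 1.778
te_F = (11 + 4·13 + 15)/6 = 78/6 = 13; σ²_F = ((15−11)/6)² = 0.444
te_G = (3 + 4·6 + 9)/6 = 36/6 = 6; σ²_G = ((9−3)/6)² = 1.000
te_H = (5 + 4·9 + 19)/6 = 60/6 = 10; σ²_H = ((19−5)/6)² = 5.444

Forward pass:
ES_A = 0; EF_A = 10
ES_B = 0; EF_B = 6
ES_C = 10; EF_C = 10+9 = 19
ES_D = 6; EF_D = 6+10 = 16
ES_E = 10; EF_E = 10+13 = 23
ES_F = 6; EF_F = 6+13 = 19
ES_G = 6; EF_G = 6+6 = 12
ES_H = max(EF_B=6, EF_C=19, EF_D=16, EF_E=23, EF_F=19, EF_G=12) = 23; EF_H = 23+10 = 33
Expected project duration μ = 33 weeks. Critical path: A → E → H.

Variance along critical path = 4.000 + 1.778 + 5.444 = 11.222; σ = √11.222 = 3.350 weeks.
Z = (40 − 33) / 3.350 = 2.090
P(T ≤ 40) = Φ(2.090) ≈ 0.982

0.982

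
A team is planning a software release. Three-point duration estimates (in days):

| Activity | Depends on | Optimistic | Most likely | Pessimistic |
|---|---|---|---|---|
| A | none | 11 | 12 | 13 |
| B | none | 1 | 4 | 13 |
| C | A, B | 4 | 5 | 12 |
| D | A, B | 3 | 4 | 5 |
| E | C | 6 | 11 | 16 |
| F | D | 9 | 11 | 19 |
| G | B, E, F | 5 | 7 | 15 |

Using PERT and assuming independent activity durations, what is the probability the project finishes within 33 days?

0.071

te_A = (11 + 4·12 + 13)/6 = 72/6 = 12; σ²_A = ((13−11)/6)² = 0.111
te_B = (1 + 4·4 + 13)/6 = 30/6 = 5; σ²_B = ((13−1)/6)² = 4.000
te_C = (4 + 4·5 + 12)/6 = 36/6 = 6; σ²_C = ((12−4)/6)² = 1.778
te_D = (3 + 4·4 + 5)/6 = 24/6 = 4; σ²_D = ((5−3)/6)² = 0.111
te_E = (6 + 4·11 + 16)/6 = 66/6 = 11; σ²_E = ((16−6)/6)² = 2.778
te_F = (9 + 4·11 + 19)/6 = 72/6 = 12; σ²_F = ((19−9)/6)² = 2.778
te_G = (5 + 4·7 + 15)/6 = 48/6 = 8; σ²_G = ((15−5)/6)² = 2.778

Forward pass:
ES_A = 0; EF_A = 12
ES_B = 0; EF_B = 5
ES_C = max(EF_A=12, EF_B=5) = 12; EF_C = 12+6 = 18
ES_D = max(EF_A=12, EF_B=5) = 12; EF_D = 12+4 = 16
ES_E = 18; EF_E = 18+11 = 29
ES_F = 16; EF_F = 16+12 = 28
ES_G = max(EF_B=5, EF_E=29, EF_F=28) = 29; EF_G = 29+8 = 37
Expected project duration μ = 37 days. Critical path: A → C → E → G.

Variance along critical path = 0.111 + 1.778 + 2.778 + 2.778 = 7.444; σ = √7.444 = 2.728 days.
Z = (33 − 37) / 2.728 = -1.466
P(T ≤ 33) = Φ(-1.466) ≈ 0.071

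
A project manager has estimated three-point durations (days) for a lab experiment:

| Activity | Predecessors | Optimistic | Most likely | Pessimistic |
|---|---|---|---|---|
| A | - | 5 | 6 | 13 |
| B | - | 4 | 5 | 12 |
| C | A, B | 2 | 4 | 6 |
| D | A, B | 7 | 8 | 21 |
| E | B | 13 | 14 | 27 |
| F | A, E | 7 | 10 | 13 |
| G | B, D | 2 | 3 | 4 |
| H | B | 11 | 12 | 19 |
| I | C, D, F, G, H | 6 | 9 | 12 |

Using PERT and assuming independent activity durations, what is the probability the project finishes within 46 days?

te_A = (5 + 4·6 + 13)/6 = 42/6 = 7; σ²_A = ((13−5)/6)² = 1.778
te_B = (4 + 4·5 + 12)/6 = 36/6 = 6; σ²_B = ((12−4)/6)² = 1.778
te_C = (2 + 4·4 + 6)/6 = 24/6 = 4; σ²_C = ((6−2)/6)² = 0.444
te_D = (7 + 4·8 + 21)/6 = 60/6 = 10; σ²_D = ((21−7)/6)² = 5.444
te_E = (13 + 4·14 + 27)/6 = 96/6 = 16; σ²_E = ((27−13)/6)² = 5.444
te_F = (7 + 4·10 + 13)/6 = 60/6 = 10; σ²_F = ((13−7)/6)² = 1.000
te_G = (2 + 4·3 + 4)/6 = 18/6 = 3; σ²_G = ((4−2)/6)² = 0.111
te_H = (11 + 4·12 + 19)/6 = 78/6 = 13; σ²_H = ((19−11)/6)² = 1.778
te_I = (6 + 4·9 + 12)/6 = 54/6 = 9; σ²_I = ((12−6)/6)² = 1.000

Forward pass:
ES_A = 0; EF_A = 7
ES_B = 0; EF_B = 6
ES_C = max(EF_A=7, EF_B=6) = 7; EF_C = 7+4 = 11
ES_D = max(EF_A=7, EF_B=6) = 7; EF_D = 7+10 = 17
ES_E = 6; EF_E = 6+16 = 22
ES_F = max(EF_A=7, EF_E=22) = 22; EF_F = 22+10 = 32
ES_G = max(EF_B=6, EF_D=17) = 17; EF_G = 17+3 = 20
ES_H = 6; EF_H = 6+13 = 19
ES_I = max(EF_C=11, EF_D=17, EF_F=32, EF_G=20, EF_H=19) = 32; EF_I = 32+9 = 41
Expected project duration μ = 41 days. Critical path: B → E → F → I.

Variance along critical path = 1.778 + 5.444 + 1.000 + 1.000 = 9.222; σ = √9.222 = 3.037 days.
Z = (46 − 41) / 3.037 = 1.646
P(T ≤ 46) = Φ(1.646) ≈ 0.950

0.950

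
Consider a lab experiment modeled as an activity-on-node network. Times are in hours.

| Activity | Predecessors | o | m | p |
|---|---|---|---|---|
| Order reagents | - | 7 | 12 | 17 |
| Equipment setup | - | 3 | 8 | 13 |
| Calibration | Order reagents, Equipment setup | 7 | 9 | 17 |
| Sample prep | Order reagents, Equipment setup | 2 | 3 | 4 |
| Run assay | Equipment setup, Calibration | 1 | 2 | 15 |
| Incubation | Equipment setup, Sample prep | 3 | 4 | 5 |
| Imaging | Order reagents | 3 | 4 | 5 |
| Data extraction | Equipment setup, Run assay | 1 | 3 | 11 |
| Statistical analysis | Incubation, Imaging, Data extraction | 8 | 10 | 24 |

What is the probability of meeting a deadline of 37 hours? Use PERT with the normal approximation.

te_Order reagents = (7 + 4·12 + 17)/6 = 72/6 = 12; σ²_Order reagents = ((17−7)/6)² = 2.778
te_Equipment setup = (3 + 4·8 + 13)/6 = 48/6 = 8; σ²_Equipment setup = ((13−3)/6)² = 2.778
te_Calibration = (7 + 4·9 + 17)/6 = 60/6 = 10; σ²_Calibration = ((17−7)/6)² = 2.778
te_Sample prep = (2 + 4·3 + 4)/6 = 18/6 = 3; σ²_Sample prep = ((4−2)/6)² = 0.111
te_Run assay = (1 + 4·2 + 15)/6 = 24/6 = 4; σ²_Run assay = ((15−1)/6)² = 5.444
te_Incubation = (3 + 4·4 + 5)/6 = 24/6 = 4; σ²_Incubation = ((5−3)/6)² = 0.111
te_Imaging = (3 + 4·4 + 5)/6 = 24/6 = 4; σ²_Imaging = ((5−3)/6)² = 0.111
te_Data extraction = (1 + 4·3 + 11)/6 = 24/6 = 4; σ²_Data extraction = ((11−1)/6)² = 2.778
te_Statistical analysis = (8 + 4·10 + 24)/6 = 72/6 = 12; σ²_Statistical analysis = ((24−8)/6)² = 7.111

Forward pass:
ES_Order reagents = 0; EF_Order reagents = 12
ES_Equipment setup = 0; EF_Equipment setup = 8
ES_Calibration = max(EF_Order reagents=12, EF_Equipment setup=8) = 12; EF_Calibration = 12+10 = 22
ES_Sample prep = max(EF_Order reagents=12, EF_Equipment setup=8) = 12; EF_Sample prep = 12+3 = 15
ES_Run assay = max(EF_Equipment setup=8, EF_Calibration=22) = 22; EF_Run assay = 22+4 = 26
ES_Incubation = max(EF_Equipment setup=8, EF_Sample prep=15) = 15; EF_Incubation = 15+4 = 19
ES_Imaging = 12; EF_Imaging = 12+4 = 16
ES_Data extraction = max(EF_Equipment setup=8, EF_Run assay=26) = 26; EF_Data extraction = 26+4 = 30
ES_Statistical analysis = max(EF_Incubation=19, EF_Imaging=16, EF_Data extraction=30) = 30; EF_Statistical analysis = 30+12 = 42
Expected project duration μ = 42 hours. Critical path: Order reagents → Calibration → Run assay → Data extraction → Statistical analysis.

Variance along critical path = 2.778 + 2.778 + 5.444 + 2.778 + 7.111 = 20.889; σ = √20.889 = 4.570 hours.
Z = (37 − 42) / 4.570 = -1.094
P(T ≤ 37) = Φ(-1.094) ≈ 0.137

0.137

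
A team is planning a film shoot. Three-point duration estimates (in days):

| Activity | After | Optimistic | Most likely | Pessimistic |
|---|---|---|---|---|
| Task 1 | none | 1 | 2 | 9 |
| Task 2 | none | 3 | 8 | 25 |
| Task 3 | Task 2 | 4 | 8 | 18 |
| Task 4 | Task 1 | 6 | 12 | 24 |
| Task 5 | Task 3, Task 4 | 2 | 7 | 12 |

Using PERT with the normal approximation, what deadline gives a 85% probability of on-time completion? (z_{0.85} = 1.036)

te_Task 1 = (1 + 4·2 + 9)/6 = 18/6 = 3; σ²_Task 1 = ((9−1)/6)² = 1.778
te_Task 2 = (3 + 4·8 + 25)/6 = 60/6 = 10; σ²_Task 2 = ((25−3)/6)² = 13.444
te_Task 3 = (4 + 4·8 + 18)/6 = 54/6 = 9; σ²_Task 3 = ((18−4)/6)² = 5.444
te_Task 4 = (6 + 4·12 + 24)/6 = 78/6 = 13; σ²_Task 4 = ((24−6)/6)² = 9.000
te_Task 5 = (2 + 4·7 + 12)/6 = 42/6 = 7; σ²_Task 5 = ((12−2)/6)² = 2.778

Forward pass:
ES_Task 1 = 0; EF_Task 1 = 3
ES_Task 2 = 0; EF_Task 2 = 10
ES_Task 3 = 10; EF_Task 3 = 10+9 = 19
ES_Task 4 = 3; EF_Task 4 = 3+13 = 16
ES_Task 5 = max(EF_Task 3=19, EF_Task 4=16) = 19; EF_Task 5 = 19+7 = 26
Expected project duration μ = 26 days. Critical path: Task 2 → Task 3 → Task 5.

Variance along critical path = 13.444 + 5.444 + 2.778 = 21.667; σ = 4.655 days.
D = μ + z·σ = 26 + 1.036·4.655 = 30.8 days

30.8 days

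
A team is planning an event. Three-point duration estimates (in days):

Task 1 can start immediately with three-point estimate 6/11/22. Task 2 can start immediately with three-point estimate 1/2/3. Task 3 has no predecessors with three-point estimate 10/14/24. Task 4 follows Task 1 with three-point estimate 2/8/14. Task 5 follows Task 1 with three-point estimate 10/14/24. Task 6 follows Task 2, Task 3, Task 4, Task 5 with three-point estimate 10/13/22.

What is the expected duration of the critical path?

te_Task 1 = (6 + 4·11 + 22)/6 = 72/6 = 12
te_Task 2 = (1 + 4·2 + 3)/6 = 12/6 = 2
te_Task 3 = (10 + 4·14 + 24)/6 = 90/6 = 15
te_Task 4 = (2 + 4·8 + 14)/6 = 48/6 = 8
te_Task 5 = (10 + 4·14 + 24)/6 = 90/6 = 15
te_Task 6 = (10 + 4·13 + 22)/6 = 84/6 = 14

Forward pass:
ES_Task 1 = 0; EF_Task 1 = 12
ES_Task 2 = 0; EF_Task 2 = 2
ES_Task 3 = 0; EF_Task 3 = 15
ES_Task 4 = 12; EF_Task 4 = 12+8 = 20
ES_Task 5 = 12; EF_Task 5 = 12+15 = 27
ES_Task 6 = max(EF_Task 2=2, EF_Task 3=15, EF_Task 4=20, EF_Task 5=27) = 27; EF_Task 6 = 27+14 = 41
Expected project duration μ = 41 days. Critical path: Task 1 → Task 5 → Task 6.

41 days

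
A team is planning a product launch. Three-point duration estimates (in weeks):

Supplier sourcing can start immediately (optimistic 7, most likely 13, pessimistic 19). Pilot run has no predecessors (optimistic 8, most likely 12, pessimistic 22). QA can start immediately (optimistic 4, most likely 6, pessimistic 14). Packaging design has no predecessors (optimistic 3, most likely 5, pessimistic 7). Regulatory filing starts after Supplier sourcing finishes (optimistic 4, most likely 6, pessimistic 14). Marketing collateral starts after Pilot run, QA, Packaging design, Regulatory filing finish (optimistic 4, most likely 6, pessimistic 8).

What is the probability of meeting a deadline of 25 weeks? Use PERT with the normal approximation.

0.355

te_Supplier sourcing = (7 + 4·13 + 19)/6 = 78/6 = 13; σ²_Supplier sourcing = ((19−7)/6)² = 4.000
te_Pilot run = (8 + 4·12 + 22)/6 = 78/6 = 13; σ²_Pilot run = ((22−8)/6)² = 5.444
te_QA = (4 + 4·6 + 14)/6 = 42/6 = 7; σ²_QA = ((14−4)/6)² = 2.778
te_Packaging design = (3 + 4·5 + 7)/6 = 30/6 = 5; σ²_Packaging design = ((7−3)/6)² = 0.444
te_Regulatory filing = (4 + 4·6 + 14)/6 = 42/6 = 7; σ²_Regulatory filing = ((14−4)/6)² = 2.778
te_Marketing collateral = (4 + 4·6 + 8)/6 = 36/6 = 6; σ²_Marketing collateral = ((8−4)/6)² = 0.444

Forward pass:
ES_Supplier sourcing = 0; EF_Supplier sourcing = 13
ES_Pilot run = 0; EF_Pilot run = 13
ES_QA = 0; EF_QA = 7
ES_Packaging design = 0; EF_Packaging design = 5
ES_Regulatory filing = 13; EF_Regulatory filing = 13+7 = 20
ES_Marketing collateral = max(EF_Pilot run=13, EF_QA=7, EF_Packaging design=5, EF_Regulatory filing=20) = 20; EF_Marketing collateral = 20+6 = 26
Expected project duration μ = 26 weeks. Critical path: Supplier sourcing → Regulatory filing → Marketing collateral.

Variance along critical path = 4.000 + 2.778 + 0.444 = 7.222; σ = √7.222 = 2.687 weeks.
Z = (25 − 26) / 2.687 = -0.372
P(T ≤ 25) = Φ(-0.372) ≈ 0.355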